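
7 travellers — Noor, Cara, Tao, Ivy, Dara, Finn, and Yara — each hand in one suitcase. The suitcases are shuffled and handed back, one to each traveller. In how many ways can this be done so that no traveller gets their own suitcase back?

This is the derangement count D_7: permutations of 7 items with no fixed point.
By inclusion–exclusion this is Σ_{j=0}^{7} (−1)^j C(7,j)·(7−j)!.
Computing: 5040 − 5040 + 2520 − 840 + 210 − 42 + 7 − 1 = 1854.

1854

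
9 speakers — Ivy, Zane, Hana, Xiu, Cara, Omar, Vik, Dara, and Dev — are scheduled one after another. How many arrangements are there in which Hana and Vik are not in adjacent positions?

282240

There are 9! = 362880 arrangements in all. If Hana and Vik are adjacent, merging them into one block gives 2·(8)! = 80640 arrangements.
Complementary counting: 362880 − 80640 = 282240.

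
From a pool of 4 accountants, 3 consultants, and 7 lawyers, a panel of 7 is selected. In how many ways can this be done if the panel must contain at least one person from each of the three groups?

With no constraint there are C(14,7) = 3432 possible selections.
Selections missing a whole group: no accountants → C(10,7) = 120; no consultants → C(11,7) = 330; no lawyers → C(7,7) = 1.
Add back selections omitting two groups (i.e. drawn from a single group): C(4,7) + C(3,7) + C(7,7) = 1.
By inclusion–exclusion: 3432 − 451 + 1 = 2982.

2982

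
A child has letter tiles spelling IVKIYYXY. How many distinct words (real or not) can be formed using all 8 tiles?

3360

IVKIYYXY has 8 letters with I appearing twice and Y appearing 3 times.
Dividing 8! = 40320 by 3!·2! = 12 for the repeated letters gives 3360.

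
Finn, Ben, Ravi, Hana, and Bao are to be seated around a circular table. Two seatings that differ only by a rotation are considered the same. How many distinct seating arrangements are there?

24

Fix one person's seat to break rotational symmetry; the remaining 4 people can be arranged in (4)! = 24 ways.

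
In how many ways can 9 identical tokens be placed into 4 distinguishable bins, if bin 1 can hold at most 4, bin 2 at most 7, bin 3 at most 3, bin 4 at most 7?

122

Without the upper bounds there are C(12,3) = 220 ways to split 9 among 4 bins.
Subtract solutions that violate a single cap (substitute x_i' = x_i − (cap_i+1)): x_1 ≥ 5 gives C(7,3) = 35; x_2 ≥ 8 gives C(4,3) = 4; x_3 ≥ 4 gives C(8,3) = 56; x_4 ≥ 8 gives C(4,3) = 4. Together 99.
Add back pairs where two caps are both exceeded: 0 + 1 + 0 + 0 + 0 + 0 = 1.
By inclusion–exclusion the count is 220 − 99 + 1 = 122.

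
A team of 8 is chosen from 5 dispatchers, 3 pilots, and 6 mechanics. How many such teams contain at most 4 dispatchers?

2919

Split by how many dispatchers are chosen (0 through 4).
Sum: C(5,0)·C(9,8) + C(5,1)·C(9,7) + C(5,2)·C(9,6) + C(5,3)·C(9,5) + C(5,4)·C(9,4) = 9 + 180 + 840 + 1260 + 630 = 2919.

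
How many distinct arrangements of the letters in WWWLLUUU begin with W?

210

With the first slot taken by W, it remains to arrange the other 7 letters (WWLLUUU).
Those 7 letters have L appearing twice, U appearing 3 times, and W appearing twice, giving (7)!/(3!·2!·2!) = 210.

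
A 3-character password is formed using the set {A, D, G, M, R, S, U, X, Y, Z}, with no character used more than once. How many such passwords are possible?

This is a permutation of 3 out of 10: P(10,3) = 10!/7!.
That product is 10 × 9 × 8 = 720.

720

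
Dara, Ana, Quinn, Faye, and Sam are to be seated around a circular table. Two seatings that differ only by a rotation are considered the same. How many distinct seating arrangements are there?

Seat Dara anywhere (absorbing the rotational symmetry), then permute the other 4: (4)! = 24.

24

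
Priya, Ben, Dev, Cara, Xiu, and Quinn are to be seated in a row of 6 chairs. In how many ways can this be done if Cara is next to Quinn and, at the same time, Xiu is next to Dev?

Treat {Cara,Quinn} as one block (2 orders) and {Xiu,Dev} as another (2 orders).
That leaves 4 units to arrange: 2 × 2 × 4! = 4 × 24 = 96.

96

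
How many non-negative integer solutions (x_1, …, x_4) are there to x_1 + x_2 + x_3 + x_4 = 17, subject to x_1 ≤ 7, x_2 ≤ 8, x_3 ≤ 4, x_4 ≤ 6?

140

Ignoring the caps, the number of non-negative solutions to x_1+…+x_4 = 17 is C(20,3) = 1140.
Subtract solutions that violate a single cap (substitute x_i' = x_i − (cap_i+1)): x_1 ≥ 8 gives C(12,3) = 220; x_2 ≥ 9 gives C(11,3) = 165; x_3 ≥ 5 gives C(15,3) = 455; x_4 ≥ 7 gives C(13,3) = 286. Together 1126.
Add back pairs where two caps are both exceeded: 1 + 35 + 10 + 20 + 4 + 56 = 126.
By inclusion–exclusion the count is 1140 − 1126 + 126 = 140.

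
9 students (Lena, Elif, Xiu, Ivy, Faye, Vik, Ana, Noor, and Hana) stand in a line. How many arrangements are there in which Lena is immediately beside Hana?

Glue Lena and Hana into one block (2 internal orders), leaving 8 units to arrange in a row.
That gives 2 × 8! = 2 × 40320 = 80640.

80640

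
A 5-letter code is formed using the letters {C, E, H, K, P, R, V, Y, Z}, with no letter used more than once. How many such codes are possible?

15120

With no repetition, fill the 5 letters in order: 9 choices, then 8, down to 5.
9 × 8 × 7 × 6 × 5 = 15120.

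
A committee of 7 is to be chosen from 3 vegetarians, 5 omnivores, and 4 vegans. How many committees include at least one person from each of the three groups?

Total 7-person selections from all 12: C(12,7) = 792.
Selections missing a whole group: no vegetarians → C(9,7) = 36; no omnivores → C(7,7) = 1; no vegans → C(8,7) = 8.
Add back selections omitting two groups (i.e. drawn from a single group): C(3,7) + C(5,7) + C(4,7) = 0.
By inclusion–exclusion: 792 − 45 + 0 = 747.

747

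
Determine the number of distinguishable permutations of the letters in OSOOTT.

The 6 letters of OSOOTT have repeats: O appearing 3 times and T appearing twice.
The number of distinct arrangements is 6!/(3!·2!) = 720/12 = 60.

60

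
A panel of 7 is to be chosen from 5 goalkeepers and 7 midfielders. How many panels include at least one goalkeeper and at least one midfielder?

Total 7-person selections from all 12: C(12,7) = 792.
Subtract selections that omit an entire group: no goalkeepers → C(7,7) = 1; no midfielders → C(5,7) = 0.
Both groups omitted at once is impossible, so 792 − 1 = 791.

791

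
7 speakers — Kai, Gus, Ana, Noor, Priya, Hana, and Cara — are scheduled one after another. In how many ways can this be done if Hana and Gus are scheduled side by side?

Glue Hana and Gus into one block (2 internal orders), leaving 6 units to arrange in a row.
That gives 2 × 6! = 2 × 720 = 1440.

1440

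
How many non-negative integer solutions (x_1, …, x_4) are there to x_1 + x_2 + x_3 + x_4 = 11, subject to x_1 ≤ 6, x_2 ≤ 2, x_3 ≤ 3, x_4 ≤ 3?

19

Without the upper bounds there are C(14,3) = 364 ways to split 11 among 4 variables.
Subtract solutions that violate a single cap (substitute x_i' = x_i − (cap_i+1)): x_1 ≥ 7 gives C(7,3) = 35; x_2 ≥ 3 gives C(11,3) = 165; x_3 ≥ 4 gives C(10,3) = 120; x_4 ≥ 4 gives C(10,3) = 120. Together 440.
Add back pairs where two caps are both exceeded: 4 + 1 + 1 + 35 + 35 + 20 = 96.
Subtract triples: 0 + 0 + 0 + 1 = 1.
By inclusion–exclusion the count is 364 − 440 + 96 − 1 = 19.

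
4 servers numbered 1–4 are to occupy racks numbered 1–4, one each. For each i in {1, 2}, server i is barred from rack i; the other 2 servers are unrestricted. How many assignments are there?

14

Let Aᵢ (for i ∈ {1, 2}) be the placements that put server i in its forbidden rack. Any j of these fix j positions, leaving (4−j)! ways to fill the rest, and there are C(2,j) ways to pick which j.
By inclusion–exclusion, the number of valid placements is Σ_{j=0}^{2} (−1)^j C(2,j)·(4−j)!.
Computing: 24 − 12 + 2 = 14.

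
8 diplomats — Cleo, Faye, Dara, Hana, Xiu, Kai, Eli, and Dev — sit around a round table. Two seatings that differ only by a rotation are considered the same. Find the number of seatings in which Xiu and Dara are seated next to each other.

1440

Treat {Xiu, Dara} as one unit (2 internal orders) and seat the resulting 7 units around the table: (6)! circular arrangements.
So 2 × (6)! = 2 × 720 = 1440.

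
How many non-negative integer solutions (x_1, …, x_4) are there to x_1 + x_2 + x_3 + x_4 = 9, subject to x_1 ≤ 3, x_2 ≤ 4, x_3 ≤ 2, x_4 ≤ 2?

Without the upper bounds there are C(12,3) = 220 ways to split 9 among 4 variables.
Subtract solutions that violate a single cap (substitute x_i' = x_i − (cap_i+1)): x_1 ≥ 4 gives C(8,3) = 56; x_2 ≥ 5 gives C(7,3) = 35; x_3 ≥ 3 gives C(9,3) = 84; x_4 ≥ 3 gives C(9,3) = 84. Together 259.
Add back pairs where two caps are both exceeded: 1 + 10 + 10 + 4 + 4 + 20 = 49.
By inclusion–exclusion the count is 220 − 259 + 49 = 10.

10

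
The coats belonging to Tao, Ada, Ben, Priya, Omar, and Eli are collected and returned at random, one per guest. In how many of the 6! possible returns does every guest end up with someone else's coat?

265

Count assignments avoiding every fixed point. For any j of the 6 guests fixed to their own coat, the other 6−j can be arranged in (6−j)! ways.
By inclusion–exclusion this is Σ_{j=0}^{6} (−1)^j C(6,j)·(6−j)!.
Computing: 720 − 720 + 360 − 120 + 30 − 6 + 1 = 265.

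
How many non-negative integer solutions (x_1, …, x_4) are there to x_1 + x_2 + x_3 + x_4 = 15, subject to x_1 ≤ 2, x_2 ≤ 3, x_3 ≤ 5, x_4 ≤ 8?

19

Ignoring the caps, the number of non-negative solutions to x_1+…+x_4 = 15 is C(18,3) = 816.
Subtract solutions that violate a single cap (substitute x_i' = x_i − (cap_i+1)): x_1 ≥ 3 gives C(15,3) = 455; x_2 ≥ 4 gives C(14,3) = 364; x_3 ≥ 6 gives C(12,3) = 220; x_4 ≥ 9 gives C(9,3) = 84. Together 1123.
Add back pairs where two caps are both exceeded: 165 + 84 + 20 + 56 + 10 + 1 = 336.
Subtract triples: 10 + 0 + 0 + 0 = 10.
By inclusion–exclusion the count is 816 − 1123 + 336 − 10 = 19.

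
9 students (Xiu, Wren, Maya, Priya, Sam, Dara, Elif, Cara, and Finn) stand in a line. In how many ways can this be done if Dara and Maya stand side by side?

Treat {Dara, Maya} as a single unit. There are 8 units to order, and the pair itself can be ordered 2 ways.
So the count is 2·(8)! = 80640.

80640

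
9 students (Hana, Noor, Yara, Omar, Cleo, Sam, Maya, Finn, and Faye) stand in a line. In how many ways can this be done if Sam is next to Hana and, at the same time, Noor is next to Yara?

Treat {Sam,Hana} as one block (2 orders) and {Noor,Yara} as another (2 orders).
That leaves 7 units to arrange: 2 × 2 × 7! = 4 × 5040 = 20160.

20160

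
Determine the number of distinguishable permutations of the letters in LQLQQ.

Letter multiplicities in LQLQQ: L×2, Q×3.
The number of distinct arrangements is 5!/(3!·2!) = 120/12 = 10.

10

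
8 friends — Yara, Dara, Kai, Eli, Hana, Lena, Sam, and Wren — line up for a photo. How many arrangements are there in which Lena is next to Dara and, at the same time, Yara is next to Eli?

Treat {Lena,Dara} as one block (2 orders) and {Yara,Eli} as another (2 orders).
That leaves 6 units to arrange: 2 × 2 × 6! = 4 × 720 = 2880.

2880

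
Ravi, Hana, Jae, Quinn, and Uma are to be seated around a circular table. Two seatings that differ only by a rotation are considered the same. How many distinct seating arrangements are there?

Fix one person's seat to break rotational symmetry; the remaining 4 people can be arranged in (4)! = 24 ways.

24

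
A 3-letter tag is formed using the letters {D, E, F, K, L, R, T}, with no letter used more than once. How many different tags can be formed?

With no repetition, fill the 3 letters in order: 7 choices, then 6, down to 5.
7 × 6 × 5 = 210.

210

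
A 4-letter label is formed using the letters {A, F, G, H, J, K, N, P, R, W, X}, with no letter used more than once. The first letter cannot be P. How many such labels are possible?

The first letter has 11−1 = 10 choices (anything except P).
The remaining 3 letters are filled from the other 10 symbols without repetition: 10 × 9 × 8 = 720.
Total: 10 × 720 = 7200.

7200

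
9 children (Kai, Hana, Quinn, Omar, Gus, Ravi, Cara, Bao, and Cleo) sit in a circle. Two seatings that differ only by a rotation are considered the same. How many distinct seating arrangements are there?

40320

Around a circle, 9 distinct people have 9!/9 = (8)! = 40320 rotationally distinct seatings.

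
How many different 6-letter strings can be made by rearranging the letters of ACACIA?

ACACIA has 6 letters with A appearing 3 times and C appearing twice.
So there are 6! / (3!·2!) = 60 distinguishable arrangements.

60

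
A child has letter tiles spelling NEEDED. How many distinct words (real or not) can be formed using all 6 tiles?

NEEDED has 6 letters with D appearing twice and E appearing 3 times.
The number of distinct arrangements is 6!/(3!·2!) = 720/12 = 60.

60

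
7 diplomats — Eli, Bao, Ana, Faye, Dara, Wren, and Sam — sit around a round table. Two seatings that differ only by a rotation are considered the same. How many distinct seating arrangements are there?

720

Fix one person's seat to break rotational symmetry; the remaining 6 people can be arranged in (6)! = 720 ways.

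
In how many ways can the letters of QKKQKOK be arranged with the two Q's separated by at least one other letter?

75

Total arrangements of QKKQKOK: 7!/(4!·2!) = 105.
If the two Q's are adjacent, glue them into one block, leaving 6 items to arrange: (6)!/(4!) = 30 ways.
Hence 105 − 30 = 75.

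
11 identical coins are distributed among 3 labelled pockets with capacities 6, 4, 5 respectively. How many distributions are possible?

Ignoring the caps, the number of non-negative solutions to x_1+…+x_3 = 11 is C(13,2) = 78.
Subtract solutions that violate a single cap (substitute x_i' = x_i − (cap_i+1)): x_1 ≥ 7 gives C(6,2) = 15; x_2 ≥ 5 gives C(8,2) = 28; x_3 ≥ 6 gives C(7,2) = 21. Together 64.
Add back pairs where two caps are both exceeded: 0 + 0 + 1 = 1.
By inclusion–exclusion the count is 78 − 64 + 1 = 15.

15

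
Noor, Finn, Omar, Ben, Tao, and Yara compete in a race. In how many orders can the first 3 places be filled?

There are 6 choices for 1st place, 5 for 2nd, and 4 for 3rd.
That gives 6 × 5 × 4 = 120.

120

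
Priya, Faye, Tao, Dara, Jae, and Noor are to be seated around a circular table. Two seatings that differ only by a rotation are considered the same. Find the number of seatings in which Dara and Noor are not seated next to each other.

72

Without the restriction there are (5)! = 120 seatings.
Seatings with Dara beside Noor: treat them as a block with 2 internal orders, giving 2 × (4)! = 48.
Subtracting, 120 − 48 = 72.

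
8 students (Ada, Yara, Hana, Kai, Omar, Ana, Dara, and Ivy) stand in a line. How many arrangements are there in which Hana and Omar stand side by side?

Glue Hana and Omar into one block (2 internal orders), leaving 7 units to arrange in a row.
That gives 2 × 7! = 2 × 5040 = 10080.

10080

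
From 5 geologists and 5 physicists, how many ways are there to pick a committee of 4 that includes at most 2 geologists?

155

Split by how many geologists are chosen (0 through 2).
Sum: C(5,0)·C(5,4) + C(5,1)·C(5,3) + C(5,2)·C(5,2) = 5 + 50 + 100 = 155.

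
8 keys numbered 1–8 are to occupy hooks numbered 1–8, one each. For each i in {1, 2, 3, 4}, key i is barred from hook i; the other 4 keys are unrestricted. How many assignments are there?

Let Aᵢ (for 1 ≤ i ≤ 4) be the placements that put key i in its forbidden hook. Any j of these fix j positions, leaving (8−j)! ways to fill the rest, and there are C(4,j) ways to pick which j.
By inclusion–exclusion, the number of valid placements is Σ_{j=0}^{4} (−1)^j C(4,j)·(8−j)!.
Computing: 40320 − 20160 + 4320 − 480 + 24 = 24024.

24024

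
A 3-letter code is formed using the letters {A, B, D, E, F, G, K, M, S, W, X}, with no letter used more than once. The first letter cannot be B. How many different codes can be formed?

The first letter has 11−1 = 10 choices (anything except B).
The remaining 2 letters are filled from the other 10 symbols without repetition: 10 × 9 = 90.
Total: 10 × 90 = 900.

900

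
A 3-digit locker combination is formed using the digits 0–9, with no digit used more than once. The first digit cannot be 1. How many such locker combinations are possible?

648

The first digit has 10−1 = 9 choices (anything except 1).
The remaining 2 digits are filled from the other 9 symbols without repetition: 9 × 8 = 72.
Total: 9 × 72 = 648.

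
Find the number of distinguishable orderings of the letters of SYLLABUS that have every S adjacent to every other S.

Treat the 2 copies of S as a single block. The multiset to arrange is then {SS, A, B, L, L, U, Y}, 7 items in all.
That gives (7)!/(2!) = 2520 arrangements.

2520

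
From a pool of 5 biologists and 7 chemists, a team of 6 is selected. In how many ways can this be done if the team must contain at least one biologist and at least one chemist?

With no constraint there are C(12,6) = 924 possible selections.
Selections missing a whole group: no biologists → C(7,6) = 7; no chemists → C(5,6) = 0.
Both groups omitted at once is impossible, so 924 − 7 = 917.

917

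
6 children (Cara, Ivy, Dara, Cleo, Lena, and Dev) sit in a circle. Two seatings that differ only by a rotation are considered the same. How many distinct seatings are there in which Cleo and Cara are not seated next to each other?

All circular seatings of 6 people number (5)! = 120.
Seatings with Cleo beside Cara: treat them as a block with 2 internal orders, giving 2 × (4)! = 48.
Subtracting, 120 − 48 = 72.

72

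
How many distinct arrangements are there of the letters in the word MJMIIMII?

MJMIIMII has 8 letters with I appearing 4 times and M appearing 3 times.
Dividing 8! = 40320 by 4!·3! = 144 for the repeated letters gives 280.

280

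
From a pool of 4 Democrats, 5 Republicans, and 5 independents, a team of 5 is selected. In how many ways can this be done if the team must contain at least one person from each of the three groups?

1500

Unrestricted: C(14,5) = 2002 ways to pick any 5 of the 14.
Subtract selections that omit an entire group: no Democrats → C(10,5) = 252; no Republicans → C(9,5) = 126; no independents → C(9,5) = 126.
Add back selections omitting two groups (i.e. drawn from a single group): C(4,5) + C(5,5) + C(5,5) = 2.
By inclusion–exclusion: 2002 − 504 + 2 = 1500.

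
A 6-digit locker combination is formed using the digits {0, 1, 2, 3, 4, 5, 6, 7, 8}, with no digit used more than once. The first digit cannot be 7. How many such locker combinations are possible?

53760

The first digit has 9−1 = 8 choices (anything except 7).
The remaining 5 digits are filled from the other 8 symbols without repetition: 8 × 7 × 6 × 5 × 4 = 6720.
Total: 8 × 6720 = 53760.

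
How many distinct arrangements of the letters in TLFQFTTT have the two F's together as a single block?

210

Treat the 2 copies of F as a single block. The multiset to arrange is then {FF, L, Q, T, T, T, T}, 7 items in all.
That gives (7)!/(4!) = 210 arrangements.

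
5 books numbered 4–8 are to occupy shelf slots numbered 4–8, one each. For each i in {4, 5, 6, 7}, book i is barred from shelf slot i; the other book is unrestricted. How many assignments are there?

53

Let Aᵢ (for 4 ≤ i ≤ 7) be the placements that put book i in its forbidden shelf slot. Any j of these fix j positions, leaving (5−j)! ways to fill the rest, and there are C(4,j) ways to pick which j.
By inclusion–exclusion, the number of valid placements is Σ_{j=0}^{4} (−1)^j C(4,j)·(5−j)!.
Computing: 120 − 96 + 36 − 8 + 1 = 53.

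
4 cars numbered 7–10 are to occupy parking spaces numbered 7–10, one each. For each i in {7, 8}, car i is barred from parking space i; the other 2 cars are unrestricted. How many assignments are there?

14

Let Aᵢ (for i ∈ {7, 8}) be the placements that put car i in its forbidden parking space. Any j of these fix j positions, leaving (4−j)! ways to fill the rest, and there are C(2,j) ways to pick which j.
By inclusion–exclusion, the number of valid placements is Σ_{j=0}^{2} (−1)^j C(2,j)·(4−j)!.
Computing: 24 − 12 + 2 = 14.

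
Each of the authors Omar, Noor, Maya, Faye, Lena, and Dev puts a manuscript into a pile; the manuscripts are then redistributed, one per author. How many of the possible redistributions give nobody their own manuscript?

265

Let Aᵢ be the assignments in which author i gets their own manuscript. We want the size of the complement of A₁∪…∪A_6.
By inclusion–exclusion this is Σ_{j=0}^{6} (−1)^j C(6,j)·(6−j)!.
Computing: 720 − 720 + 360 − 120 + 30 − 6 + 1 = 265.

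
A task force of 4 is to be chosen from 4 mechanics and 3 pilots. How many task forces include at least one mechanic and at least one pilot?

34

Total 4-person selections from all 7: C(7,4) = 35.
Subtract selections that omit an entire group: no mechanics → C(3,4) = 0; no pilots → C(4,4) = 1.
Both groups omitted at once is impossible, so 35 − 1 = 34.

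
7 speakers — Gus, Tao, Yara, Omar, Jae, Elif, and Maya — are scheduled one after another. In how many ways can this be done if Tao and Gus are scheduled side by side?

Place the 5 others and the Tao-Gus pair as 6 objects in a line; the pair has 2 internal arrangements.
That gives 2 × 6! = 2 × 720 = 1440.

1440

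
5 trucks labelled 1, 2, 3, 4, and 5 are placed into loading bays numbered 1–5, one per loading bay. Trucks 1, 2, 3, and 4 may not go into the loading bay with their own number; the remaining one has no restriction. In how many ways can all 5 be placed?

53

Let Aᵢ (for 1 ≤ i ≤ 4) be the placements that put truck i in its forbidden loading bay. Any j of these fix j positions, leaving (5−j)! ways to fill the rest, and there are C(4,j) ways to pick which j.
By inclusion–exclusion, the number of valid placements is Σ_{j=0}^{4} (−1)^j C(4,j)·(5−j)!.
Computing: 120 − 96 + 36 − 8 + 1 = 53.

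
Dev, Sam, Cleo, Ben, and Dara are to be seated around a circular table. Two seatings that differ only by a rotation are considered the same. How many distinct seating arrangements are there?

Around a circle, 5 distinct people have 5!/5 = (4)! = 24 rotationally distinct seatings.

24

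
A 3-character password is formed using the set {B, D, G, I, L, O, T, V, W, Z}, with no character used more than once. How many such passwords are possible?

720

With no repetition, fill the 3 characters in order: 10 choices, then 9, down to 8.
That product is 10 × 9 × 8 = 720.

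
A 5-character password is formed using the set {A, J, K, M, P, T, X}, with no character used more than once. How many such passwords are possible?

With no repetition, fill the 5 characters in order: 7 choices, then 6, down to 3.
That product is 7 × 6 × 5 × 4 × 3 = 2520.

2520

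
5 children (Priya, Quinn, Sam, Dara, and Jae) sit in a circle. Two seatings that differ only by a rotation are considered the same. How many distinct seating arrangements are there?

Around a circle, 5 distinct people have 5!/5 = (4)! = 24 rotationally distinct seatings.

24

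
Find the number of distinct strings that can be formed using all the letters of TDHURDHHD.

10080

Letter multiplicities in TDHURDHHD: D×3, H×3, R×1, T×1, U×1.
The number of distinct arrangements is 9!/(3!·3!) = 362880/36 = 10080.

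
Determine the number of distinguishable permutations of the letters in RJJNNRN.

The 7 letters of RJJNNRN have repeats: J appearing twice, N appearing 3 times, and R appearing twice.
The number of distinct arrangements is 7!/(3!·2!·2!) = 5040/24 = 210.

210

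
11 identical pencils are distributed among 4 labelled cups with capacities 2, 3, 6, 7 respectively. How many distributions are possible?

65

Ignoring the caps, the number of non-negative solutions to x_1+…+x_4 = 11 is C(14,3) = 364.
Subtract solutions that violate a single cap (substitute x_i' = x_i − (cap_i+1)): x_1 ≥ 3 gives C(11,3) = 165; x_2 ≥ 4 gives C(10,3) = 120; x_3 ≥ 7 gives C(7,3) = 35; x_4 ≥ 8 gives C(6,3) = 20. Together 340.
Add back pairs where two caps are both exceeded: 35 + 4 + 1 + 1 + 0 + 0 = 41.
By inclusion–exclusion the count is 364 − 340 + 41 = 65.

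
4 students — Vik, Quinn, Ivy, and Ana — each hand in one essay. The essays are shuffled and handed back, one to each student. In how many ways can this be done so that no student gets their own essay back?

9

Count assignments avoiding every fixed point. For any j of the 4 students fixed to their own essay, the other 4−j can be arranged in (4−j)! ways.
By inclusion–exclusion this is Σ_{j=0}^{4} (−1)^j C(4,j)·(4−j)!.
Computing: 24 − 24 + 12 − 4 + 1 = 9.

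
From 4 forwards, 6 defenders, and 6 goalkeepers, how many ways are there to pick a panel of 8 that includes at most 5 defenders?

Split by how many defenders are chosen (0 through 5).
Sum: C(6,0)·C(10,8) + C(6,1)·C(10,7) + C(6,2)·C(10,6) + C(6,3)·C(10,5) + C(6,4)·C(10,4) + C(6,5)·C(10,3) = 45 + 720 + 3150 + 5040 + 3150 + 720 = 12825.

12825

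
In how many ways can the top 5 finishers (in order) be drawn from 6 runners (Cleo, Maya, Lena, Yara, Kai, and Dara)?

720

There are 6 choices for 1st place, 5 for 2nd, and so on down to 2 for position 5.
That gives 6 × 5 × 4 × 3 × 2 = 720.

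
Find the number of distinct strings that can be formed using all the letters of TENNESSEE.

The 9 letters of TENNESSEE have repeats: E appearing 4 times, N appearing twice, and S appearing twice.
So there are 9! / (4!·2!·2!) = 3780 distinguishable arrangements.

3780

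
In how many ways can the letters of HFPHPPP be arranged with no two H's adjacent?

75

There are 7!/(4!·2!) = 105 arrangements of HFPHPPP in total.
If the two H's are adjacent, glue them into one block, leaving 6 items to arrange: (6)!/(4!) = 30 ways.
Subtracting, 105 − 30 = 75 arrangements keep the H's apart.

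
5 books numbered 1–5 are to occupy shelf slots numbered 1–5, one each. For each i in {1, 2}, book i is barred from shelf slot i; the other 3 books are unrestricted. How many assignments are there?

78

Let Aᵢ (for i ∈ {1, 2}) be the placements that put book i in its forbidden shelf slot. Any j of these fix j positions, leaving (5−j)! ways to fill the rest, and there are C(2,j) ways to pick which j.
By inclusion–exclusion, the number of valid placements is Σ_{j=0}^{2} (−1)^j C(2,j)·(5−j)!.
Computing: 120 − 48 + 6 = 78.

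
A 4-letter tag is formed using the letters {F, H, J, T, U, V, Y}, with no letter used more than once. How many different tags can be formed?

840

Choose and order 4 of the 7 symbols: the first letter has 7 options, the next 6, then 5, 4.
7 × 6 × 5 × 4 = 840.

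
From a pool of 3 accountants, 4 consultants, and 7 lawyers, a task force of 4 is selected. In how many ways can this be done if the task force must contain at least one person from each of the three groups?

462

With no constraint there are C(14,4) = 1001 possible selections.
Selections missing a whole group: no accountants → C(11,4) = 330; no consultants → C(10,4) = 210; no lawyers → C(7,4) = 35.
Add back selections omitting two groups (i.e. drawn from a single group): C(3,4) + C(4,4) + C(7,4) = 36.
By inclusion–exclusion: 1001 − 575 + 36 = 462.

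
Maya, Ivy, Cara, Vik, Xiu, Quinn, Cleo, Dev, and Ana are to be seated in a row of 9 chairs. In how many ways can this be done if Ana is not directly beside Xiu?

There are 9! = 362880 arrangements in all. If Ana and Xiu are adjacent, merging them into one block gives 2·(8)! = 80640 arrangements.
Complementary counting: 362880 − 80640 = 282240.

282240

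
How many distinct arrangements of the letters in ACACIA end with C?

Fix C in the last position and arrange the remaining 5 letters.
Those 5 letters have A appearing 3 times, giving (5)!/(3!) = 20.

20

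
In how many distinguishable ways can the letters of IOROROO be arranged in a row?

The 7 letters of IOROROO have repeats: O appearing 4 times and R appearing twice.
So there are 7! / (4!·2!) = 105 distinguishable arrangements.

105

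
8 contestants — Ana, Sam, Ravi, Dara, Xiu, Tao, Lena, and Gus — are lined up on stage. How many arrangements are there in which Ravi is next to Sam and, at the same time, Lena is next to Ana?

Treat {Ravi,Sam} as one block (2 orders) and {Lena,Ana} as another (2 orders).
That leaves 6 units to arrange: 2 × 2 × 6! = 4 × 720 = 2880.

2880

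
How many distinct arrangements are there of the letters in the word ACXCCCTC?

336

ACXCCCTC has 8 letters with C appearing 5 times.
So there are 8! / (5!) = 336 distinguishable arrangements.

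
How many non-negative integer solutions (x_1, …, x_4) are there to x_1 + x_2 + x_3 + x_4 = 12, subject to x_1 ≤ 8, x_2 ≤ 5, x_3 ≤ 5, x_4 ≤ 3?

123

Without the upper bounds there are C(15,3) = 455 ways to split 12 among 4 variables.
Subtract solutions that violate a single cap (substitute x_i' = x_i − (cap_i+1)): x_1 ≥ 9 gives C(6,3) = 20; x_2 ≥ 6 gives C(9,3) = 84; x_3 ≥ 6 gives C(9,3) = 84; x_4 ≥ 4 gives C(11,3) = 165. Together 353.
Add back pairs where two caps are both exceeded: 0 + 0 + 0 + 1 + 10 + 10 = 21.
By inclusion–exclusion the count is 455 − 353 + 21 = 123.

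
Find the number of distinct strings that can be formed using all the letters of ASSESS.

The 6 letters of ASSESS have repeats: S appearing 4 times.
Dividing 6! = 720 by 4! = 24 for the repeated letters gives 30.

30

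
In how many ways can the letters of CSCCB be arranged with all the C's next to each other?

6

Treat the 3 copies of C as a single block. The multiset to arrange is then {CCC, B, S}, 3 items in all.
All 3 items are distinct, so there are (3)! = 6 arrangements.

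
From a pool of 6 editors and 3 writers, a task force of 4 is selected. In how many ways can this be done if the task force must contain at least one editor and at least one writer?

111

Unrestricted: C(9,4) = 126 ways to pick any 4 of the 9.
Subtract selections that omit an entire group: no editors → C(3,4) = 0; no writers → C(6,4) = 15.
Both groups omitted at once is impossible, so 126 − 15 = 111.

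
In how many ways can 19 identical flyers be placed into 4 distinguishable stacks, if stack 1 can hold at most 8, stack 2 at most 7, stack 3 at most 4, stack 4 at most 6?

80

Ignoring the caps, the number of non-negative solutions to x_1+…+x_4 = 19 is C(22,3) = 1540.
Subtract solutions that violate a single cap (substitute x_i' = x_i − (cap_i+1)): x_1 ≥ 9 gives C(13,3) = 286; x_2 ≥ 8 gives C(14,3) = 364; x_3 ≥ 5 gives C(17,3) = 680; x_4 ≥ 7 gives C(15,3) = 455. Together 1785.
Add back pairs where two caps are both exceeded: 10 + 56 + 20 + 84 + 35 + 120 = 325.
By inclusion–exclusion the count is 1540 − 1785 + 325 = 80.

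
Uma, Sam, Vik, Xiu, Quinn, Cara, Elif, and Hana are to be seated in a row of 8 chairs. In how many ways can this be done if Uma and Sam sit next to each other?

Place the 6 others and the Uma-Sam pair as 7 objects in a line; the pair has 2 internal arrangements.
That gives 2 × 7! = 2 × 5040 = 10080.

10080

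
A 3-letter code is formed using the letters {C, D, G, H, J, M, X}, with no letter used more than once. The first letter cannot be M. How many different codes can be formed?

The first letter has 7−1 = 6 choices (anything except M).
The remaining 2 letters are filled from the other 6 symbols without repetition: 6 × 5 = 30.
Total: 6 × 30 = 180.

180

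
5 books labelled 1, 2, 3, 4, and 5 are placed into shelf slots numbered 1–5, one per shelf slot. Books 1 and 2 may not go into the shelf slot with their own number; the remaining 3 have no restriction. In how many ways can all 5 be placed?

Let Aᵢ (for i ∈ {1, 2}) be the placements that put book i in its forbidden shelf slot. Any j of these fix j positions, leaving (5−j)! ways to fill the rest, and there are C(2,j) ways to pick which j.
By inclusion–exclusion, the number of valid placements is Σ_{j=0}^{2} (−1)^j C(2,j)·(5−j)!.
Computing: 120 − 48 + 6 = 78.

78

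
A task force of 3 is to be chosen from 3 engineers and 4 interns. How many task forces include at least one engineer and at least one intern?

Unrestricted: C(7,3) = 35 ways to pick any 3 of the 7.
Selections missing a whole group: no engineers → C(4,3) = 4; no interns → C(3,3) = 1.
Both groups omitted at once is impossible, so 35 − 5 = 30.

30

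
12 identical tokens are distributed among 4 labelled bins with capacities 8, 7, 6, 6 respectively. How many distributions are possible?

288

Without the upper bounds there are C(15,3) = 455 ways to split 12 among 4 bins.
Subtract solutions that violate a single cap (substitute x_i' = x_i − (cap_i+1)): x_1 ≥ 9 gives C(6,3) = 20; x_2 ≥ 8 gives C(7,3) = 35; x_3 ≥ 7 gives C(8,3) = 56; x_4 ≥ 7 gives C(8,3) = 56. Together 167.
No two caps can be exceeded simultaneously, so the pair terms are all 0.
By inclusion–exclusion the count is 455 − 167 + 0 = 288.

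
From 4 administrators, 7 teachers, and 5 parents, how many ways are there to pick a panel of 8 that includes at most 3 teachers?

Split by how many teachers are chosen (0 through 3).
Sum: C(7,0)·C(9,8) + C(7,1)·C(9,7) + C(7,2)·C(9,6) + C(7,3)·C(9,5) = 9 + 252 + 1764 + 4410 = 6435.

6435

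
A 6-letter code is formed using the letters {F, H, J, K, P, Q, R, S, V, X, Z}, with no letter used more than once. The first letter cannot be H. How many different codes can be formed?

302400

The first letter has 11−1 = 10 choices (anything except H).
The remaining 5 letters are filled from the other 10 symbols without repetition: 10 × 9 × 8 × 7 × 6 = 30240.
Total: 10 × 30240 = 302400.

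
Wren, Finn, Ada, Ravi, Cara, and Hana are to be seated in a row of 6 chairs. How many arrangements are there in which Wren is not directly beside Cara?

There are 6! = 720 arrangements in all. If Wren and Cara are adjacent, merging them into one block gives 2·(5)! = 240 arrangements.
Complementary counting: 720 − 240 = 480.

480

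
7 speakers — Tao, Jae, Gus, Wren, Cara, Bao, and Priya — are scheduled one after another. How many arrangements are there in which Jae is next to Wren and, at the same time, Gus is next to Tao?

Treat {Jae,Wren} as one block (2 orders) and {Gus,Tao} as another (2 orders).
That leaves 5 units to arrange: 2 × 2 × 5! = 4 × 120 = 480.

480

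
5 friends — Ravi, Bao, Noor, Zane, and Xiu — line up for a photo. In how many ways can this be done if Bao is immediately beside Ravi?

Place the 3 others and the Bao-Ravi pair as 4 objects in a line; the pair has 2 internal arrangements.
So the count is 2·(4)! = 48.

48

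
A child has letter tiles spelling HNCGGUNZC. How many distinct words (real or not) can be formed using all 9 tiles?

45360

Letter multiplicities in HNCGGUNZC: C×2, G×2, H×1, N×2, U×1, Z×1.
Dividing 9! = 362880 by 2!·2!·2! = 8 for the repeated letters gives 45360.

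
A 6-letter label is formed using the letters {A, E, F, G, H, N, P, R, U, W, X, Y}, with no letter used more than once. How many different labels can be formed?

This is a permutation of 6 out of 12: P(12,6) = 12!/6!.
12 × 11 × 10 × 9 × 8 × 7 = 665280.

665280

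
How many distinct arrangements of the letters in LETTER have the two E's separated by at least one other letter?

120

Total arrangements of LETTER: 6!/(2!·2!) = 180.
Arrangements with the E's together: treat EE as one letter, giving (5)!/(2!) = 60.
Hence 180 − 60 = 120.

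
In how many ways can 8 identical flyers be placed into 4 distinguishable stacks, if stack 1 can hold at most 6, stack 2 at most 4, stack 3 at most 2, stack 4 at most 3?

Ignoring the caps, the number of non-negative solutions to x_1+…+x_4 = 8 is C(11,3) = 165.
Subtract solutions that violate a single cap (substitute x_i' = x_i − (cap_i+1)): x_1 ≥ 7 gives C(4,3) = 4; x_2 ≥ 5 gives C(6,3) = 20; x_3 ≥ 3 gives C(8,3) = 56; x_4 ≥ 4 gives C(7,3) = 35. Together 115.
Add back pairs where two caps are both exceeded: 0 + 0 + 0 + 1 + 0 + 4 = 5.
By inclusion–exclusion the count is 165 − 115 + 5 = 55.

55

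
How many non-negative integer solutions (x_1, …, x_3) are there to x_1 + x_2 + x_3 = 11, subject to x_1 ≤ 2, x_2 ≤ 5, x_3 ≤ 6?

6

Ignoring the caps, the number of non-negative solutions to x_1+…+x_3 = 11 is C(13,2) = 78.
Subtract solutions that violate a single cap (substitute x_i' = x_i − (cap_i+1)): x_1 ≥ 3 gives C(10,2) = 45; x_2 ≥ 6 gives C(7,2) = 21; x_3 ≥ 7 gives C(6,2) = 15. Together 81.
Add back pairs where two caps are both exceeded: 6 + 3 + 0 = 9.
By inclusion–exclusion the count is 78 − 81 + 9 = 6.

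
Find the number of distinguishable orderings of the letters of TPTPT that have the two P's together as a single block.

4

Treat the 2 copies of P as a single block. The multiset to arrange is then {PP, T, T, T}, 4 items in all.
That gives (4)!/(3!) = 4 arrangements.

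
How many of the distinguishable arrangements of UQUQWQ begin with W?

With the first slot taken by W, it remains to arrange the other 5 letters (UQUQQ).
Those 5 letters have Q appearing 3 times and U appearing twice, giving (5)!/(3!·2!) = 10.

10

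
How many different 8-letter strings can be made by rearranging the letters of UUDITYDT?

Letter multiplicities in UUDITYDT: D×2, I×1, T×2, U×2, Y×1.
So there are 8! / (2!·2!·2!) = 5040 distinguishable arrangements.

5040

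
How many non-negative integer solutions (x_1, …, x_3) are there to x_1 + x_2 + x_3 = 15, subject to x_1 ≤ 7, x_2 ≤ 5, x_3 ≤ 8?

21

By stars and bars, unrestricted non-negative solutions to x_1+…+x_3 = 15 number C(15+2,2) = 136.
Subtract solutions that violate a single cap (substitute x_i' = x_i − (cap_i+1)): x_1 ≥ 8 gives C(9,2) = 36; x_2 ≥ 6 gives C(11,2) = 55; x_3 ≥ 9 gives C(8,2) = 28. Together 119.
Add back pairs where two caps are both exceeded: 3 + 0 + 1 = 4.
By inclusion–exclusion the count is 136 − 119 + 4 = 21.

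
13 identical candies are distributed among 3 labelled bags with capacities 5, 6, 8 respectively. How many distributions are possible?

27

By stars and bars, unrestricted non-negative solutions to x_1+…+x_3 = 13 number C(13+2,2) = 105.
Subtract solutions that violate a single cap (substitute x_i' = x_i − (cap_i+1)): x_1 ≥ 6 gives C(9,2) = 36; x_2 ≥ 7 gives C(8,2) = 28; x_3 ≥ 9 gives C(6,2) = 15. Together 79.
Add back pairs where two caps are both exceeded: 1 + 0 + 0 = 1.
By inclusion–exclusion the count is 105 − 79 + 1 = 27.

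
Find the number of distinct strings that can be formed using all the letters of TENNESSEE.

3780

Letter multiplicities in TENNESSEE: E×4, N×2, S×2, T×1.
The number of distinct arrangements is 9!/(4!·2!·2!) = 362880/96 = 3780.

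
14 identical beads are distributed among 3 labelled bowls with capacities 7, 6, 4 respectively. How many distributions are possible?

10

Ignoring the caps, the number of non-negative solutions to x_1+…+x_3 = 14 is C(16,2) = 120.
Subtract solutions that violate a single cap (substitute x_i' = x_i − (cap_i+1)): x_1 ≥ 8 gives C(8,2) = 28; x_2 ≥ 7 gives C(9,2) = 36; x_3 ≥ 5 gives C(11,2) = 55. Together 119.
Add back pairs where two caps are both exceeded: 0 + 3 + 6 = 9.
By inclusion–exclusion the count is 120 − 119 + 9 = 10.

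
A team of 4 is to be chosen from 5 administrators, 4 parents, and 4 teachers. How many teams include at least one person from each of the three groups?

400

With no constraint there are C(13,4) = 715 possible selections.
Subtract selections that omit an entire group: no administrators → C(8,4) = 70; no parents → C(9,4) = 126; no teachers → C(9,4) = 126.
Add back selections omitting two groups (i.e. drawn from a single group): C(5,4) + C(4,4) + C(4,4) = 7.
By inclusion–exclusion: 715 − 322 + 7 = 400.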